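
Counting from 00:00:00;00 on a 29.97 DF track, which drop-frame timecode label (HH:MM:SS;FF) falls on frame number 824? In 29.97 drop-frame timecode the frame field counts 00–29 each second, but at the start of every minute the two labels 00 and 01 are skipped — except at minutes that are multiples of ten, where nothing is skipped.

Each 10-minute DF block holds 10 × 60 × 30 − 9 × 2 = 17982 frames. 824 ÷ 17982 → 0 full blocks, remainder 824.
Within the partial block the first minute is 1800 frames and each further minute 1798, so 0 further minute boundaries passed. Total skipped labels = 18 × 0 + 2 × 0 = 0.
Non-drop label index = 824 + 0 = 824; at 30 labels/s that is 00:00:27:14, i.e. DF 00:00:27;14.

00:00:27;14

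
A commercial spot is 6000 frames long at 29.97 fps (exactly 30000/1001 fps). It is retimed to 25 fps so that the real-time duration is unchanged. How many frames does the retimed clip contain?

5005 frames

Target frames = source frames × (target rate / source rate) = 6000 × (25)/(30000/1001) = 6000 × 1001/1200 = 5005.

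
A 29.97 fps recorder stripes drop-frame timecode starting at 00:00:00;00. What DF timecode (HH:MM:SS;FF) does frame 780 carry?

00:00:26;00

Ten DF minutes hold 17982 frames, so frame 780 lies in block 0 (frames 0–17981) with 780 frames into that block.
The block's first minute is 1800 frames and the rest 1798 each; 780 frames reaches minute 0, so 0 × 18 + 0 × 2 = 0 labels have been skipped so far.
Adding those back, label number 780 + 0 = 780 at 30 labels/s is 26 s + 0 f = 0 h 0 min 26 s frame 0, i.e. 00:00:26;00.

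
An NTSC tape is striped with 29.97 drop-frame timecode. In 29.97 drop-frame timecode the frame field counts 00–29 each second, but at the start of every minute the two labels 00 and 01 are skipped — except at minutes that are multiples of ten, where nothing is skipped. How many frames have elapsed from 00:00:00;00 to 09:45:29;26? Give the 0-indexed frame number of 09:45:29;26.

1052842

As if non-drop at 30 labels/s: (9 × 3600 + 45 × 60 + 29) × 30 + 26 = 1053896.
Minute boundaries passed: 585; those not divisible by 10: 585 − 58 = 527; dropped labels = 2 × 527 = 1054.
Actual frame index = 1053896 − 1054 = 1052842.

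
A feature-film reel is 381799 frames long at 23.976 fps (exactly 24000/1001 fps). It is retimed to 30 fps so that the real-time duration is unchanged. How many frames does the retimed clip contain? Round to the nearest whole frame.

477726 frames

Frames at target rate = 381799 × (30) / (24000/1001) = 382180799/800 ≈ 477725.999.
Nearest whole frame: 477726.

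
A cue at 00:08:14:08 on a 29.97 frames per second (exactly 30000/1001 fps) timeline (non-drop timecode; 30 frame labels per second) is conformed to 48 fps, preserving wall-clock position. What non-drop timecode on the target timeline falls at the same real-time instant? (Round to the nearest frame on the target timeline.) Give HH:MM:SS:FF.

Source frame index: (0×3600 + 8×60 + 14) × 30 + 8 = 14828.
Real time: 14828 / (30000/1001) = 3710707/7500 s.
Target frame: (3710707/7500) × (48) = 14842828/625 ≈ 23748.525 → 23749.
At 48 labels/s: frame 23749 → 00:08:14:37.

00:08:14:37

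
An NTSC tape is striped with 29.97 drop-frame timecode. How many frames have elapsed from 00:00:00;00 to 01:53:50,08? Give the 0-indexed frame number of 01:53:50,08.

As if non-drop at 30 labels/s: (1 × 3600 + 53 × 60 + 50) × 30 + 8 = 204908.
Minute boundaries passed: 113; those not divisible by 10: 113 − 11 = 102; dropped labels = 2 × 102 = 204.
Actual frame index = 204908 − 204 = 204704.

204704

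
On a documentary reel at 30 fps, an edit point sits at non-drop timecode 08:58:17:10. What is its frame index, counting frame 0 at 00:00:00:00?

Total seconds to the label: (8 × 3600 + 58 × 60 + 17) = 32297.
Frame index = 32297 × 30 + 10 = 968920.

frame 968920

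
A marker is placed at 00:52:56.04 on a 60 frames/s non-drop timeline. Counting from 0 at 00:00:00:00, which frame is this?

frame 190564

Total seconds to the label: (0 × 3600 + 52 × 60 + 56) = 3176.
Frame index = 3176 × 60 + 4 = 190564.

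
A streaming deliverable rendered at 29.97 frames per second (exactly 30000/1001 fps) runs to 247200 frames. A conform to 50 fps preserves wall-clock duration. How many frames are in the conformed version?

412412 frames

Target frames = source frames × (target rate / source rate) = 247200 × (50)/(30000/1001) = 247200 × 1001/600 = 412412.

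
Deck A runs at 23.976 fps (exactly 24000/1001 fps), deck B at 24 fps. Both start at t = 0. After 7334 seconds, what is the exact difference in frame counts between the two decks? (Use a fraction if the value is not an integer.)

A emits 24000/1001 × 7334 = 176016000/1001 frames; B emits 24 × 7334 = 176016.
Difference = 176016/1001 frames (≈ 175.8402); B is ahead of A.

176016/1001 frames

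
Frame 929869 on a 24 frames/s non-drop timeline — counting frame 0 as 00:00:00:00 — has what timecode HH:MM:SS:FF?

929869 ÷ 24 = 38744 full seconds, remainder 13 frames.
38744 s = 10 h 45 min 44 s.
Timecode: 10:45:44:13.

10:45:44:13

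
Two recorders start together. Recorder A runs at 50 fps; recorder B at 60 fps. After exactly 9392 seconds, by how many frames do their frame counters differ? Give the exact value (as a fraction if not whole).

A emits 50 × 9392 = 469600 frames; B emits 60 × 9392 = 563520.
Difference = 93920 frames; B is ahead of A.

93920 frames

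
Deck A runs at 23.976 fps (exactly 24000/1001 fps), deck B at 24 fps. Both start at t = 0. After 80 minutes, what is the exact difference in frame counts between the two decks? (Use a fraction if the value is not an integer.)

115200/1001 frames

80 min = 4800 s.
A emits 24000/1001 × 4800 = 115200000/1001 frames; B emits 24 × 4800 = 115200.
Difference = 115200/1001 frames (≈ 115.0849); B is ahead of A.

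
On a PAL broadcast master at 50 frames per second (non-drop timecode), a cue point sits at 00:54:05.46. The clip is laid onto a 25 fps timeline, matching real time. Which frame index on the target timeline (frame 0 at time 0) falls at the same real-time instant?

Source frame index: (0×3600 + 54×60 + 5) × 50 + 46 = 162296.
Real time: 162296 / (50) = 81148/25 s.
Target frame: (81148/25) × (25) = 81148.

frame 81148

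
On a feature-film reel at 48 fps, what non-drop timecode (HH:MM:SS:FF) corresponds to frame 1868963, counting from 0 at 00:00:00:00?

1868963 ÷ 48 = 38936 full seconds, remainder 35 frames.
38936 s = 10 h 48 min 56 s.
Timecode: 10:48:56:35.

10:48:56:35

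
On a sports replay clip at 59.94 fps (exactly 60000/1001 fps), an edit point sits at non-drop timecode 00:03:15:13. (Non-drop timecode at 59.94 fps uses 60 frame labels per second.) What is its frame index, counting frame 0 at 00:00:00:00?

Total seconds to the label: (0 × 3600 + 3 × 60 + 15) = 195.
Frame index = 195 × 60 + 13 = 11713.

frame 11713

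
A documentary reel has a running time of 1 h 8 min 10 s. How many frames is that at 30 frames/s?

122700 frames

1 h 8 min 10 s = 4090 s.
Frames = 4090 × 30 = 122700.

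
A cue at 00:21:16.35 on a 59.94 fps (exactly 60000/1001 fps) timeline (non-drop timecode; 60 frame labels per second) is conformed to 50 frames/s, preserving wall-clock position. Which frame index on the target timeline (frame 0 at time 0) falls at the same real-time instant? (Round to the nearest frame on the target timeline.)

Source frame index: (0×3600 + 21×60 + 16) × 60 + 35 = 76595.
Real time: 76595 / (60000/1001) = 15334319/12000 s.
Target frame: (15334319/12000) × (50) = 15334319/240 ≈ 63892.996 → 63893.

frame 63893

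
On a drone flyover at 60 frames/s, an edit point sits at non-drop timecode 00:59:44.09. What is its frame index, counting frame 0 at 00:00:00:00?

215049

Total seconds to the label: (0 × 3600 + 59 × 60 + 44) = 3584.
Frame index = 3584 × 60 + 9 = 215049.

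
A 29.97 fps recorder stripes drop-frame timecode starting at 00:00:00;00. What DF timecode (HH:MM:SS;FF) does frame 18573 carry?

00:10:19;21

Each 10-minute DF block holds 10 × 60 × 30 − 9 × 2 = 17982 frames. 18573 ÷ 17982 → 1 full block, remainder 591.
Within the partial block the first minute is 1800 frames and each further minute 1798, so 0 further minute boundaries passed. Total skipped labels = 18 × 1 + 2 × 0 = 18.
Non-drop label index = 18573 + 18 = 18591; at 30 labels/s that is 00:10:19:21, i.e. DF 00:10:19;21.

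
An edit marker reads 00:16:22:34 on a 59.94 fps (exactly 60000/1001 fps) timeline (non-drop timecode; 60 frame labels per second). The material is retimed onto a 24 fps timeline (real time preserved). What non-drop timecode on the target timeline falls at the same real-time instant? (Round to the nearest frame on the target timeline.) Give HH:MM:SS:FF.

Source frame index: (0×3600 + 16×60 + 22) × 60 + 34 = 58954.
Real time: 58954 / (60000/1001) = 29506477/30000 s.
Target frame: (29506477/30000) × (24) = 29506477/1250 ≈ 23605.182 → 23605.
At 24 labels/s: frame 23605 → 00:16:23:13.

00:16:23:13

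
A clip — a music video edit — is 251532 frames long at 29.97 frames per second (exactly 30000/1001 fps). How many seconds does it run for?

Running time = 251532 / (30000/1001) = 8392.7844 s.

8392.7844 seconds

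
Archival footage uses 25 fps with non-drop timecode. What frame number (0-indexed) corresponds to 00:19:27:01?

Total seconds to the label: (0 × 3600 + 19 × 60 + 27) = 1167.
Frame index = 1167 × 25 + 1 = 29176.

frame 29176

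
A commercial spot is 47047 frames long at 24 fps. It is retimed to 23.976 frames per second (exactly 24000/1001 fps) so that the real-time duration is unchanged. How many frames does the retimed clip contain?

Target frames = source frames × (target rate / source rate) = 47047 × (24000/1001)/(24) = 47047 × 1000/1001 = 47000.

47000 frames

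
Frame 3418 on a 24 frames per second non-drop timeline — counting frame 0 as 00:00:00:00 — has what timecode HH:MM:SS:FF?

3418 ÷ 24 = 142 full seconds, remainder 10 frames.
142 s = 0 h 2 min 22 s.
Timecode: 00:02:22:10.

00:02:22:10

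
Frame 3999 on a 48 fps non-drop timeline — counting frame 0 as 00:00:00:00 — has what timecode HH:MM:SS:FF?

00:01:23:15

3999 ÷ 48 = 83 full seconds, remainder 15 frames.
83 s = 0 h 1 min 23 s.
Timecode: 00:01:23:15.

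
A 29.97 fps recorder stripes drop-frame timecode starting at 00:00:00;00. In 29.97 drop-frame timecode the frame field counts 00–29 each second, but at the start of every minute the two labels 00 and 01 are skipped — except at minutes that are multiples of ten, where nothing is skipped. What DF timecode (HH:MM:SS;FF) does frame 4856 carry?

00:02:42;00

Ten DF minutes hold 17982 frames, so frame 4856 lies in block 0 (frames 0–17981) with 4856 frames into that block.
The block's first minute is 1800 frames and the rest 1798 each; 4856 frames reaches minute 2, so 0 × 18 + 2 × 2 = 4 labels have been skipped so far.
Adding those back, label number 4856 + 4 = 4860 at 30 labels/s is 162 s + 0 f = 0 h 2 min 42 s frame 0, i.e. 00:02:42;00.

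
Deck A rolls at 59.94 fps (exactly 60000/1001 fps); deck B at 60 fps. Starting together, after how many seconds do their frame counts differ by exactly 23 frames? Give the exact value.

23023/60 seconds

The gap grows by |60 − 60000/1001| = 60/1001 frames per second.
Time for a 23-frame gap: 23 ÷ (60/1001) = 23023/60 s.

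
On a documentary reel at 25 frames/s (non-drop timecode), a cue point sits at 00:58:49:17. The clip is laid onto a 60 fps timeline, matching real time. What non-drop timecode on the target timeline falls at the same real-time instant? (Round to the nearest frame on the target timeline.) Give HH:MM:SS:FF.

00:58:49:41

Source frame index: (0×3600 + 58×60 + 49) × 25 + 17 = 88242.
Real time: 88242 / (25) = 88242/25 s.
Target frame: (88242/25) × (60) = 1058904/5 ≈ 211780.800 → 211781.
At 60 labels/s: frame 211781 → 00:58:49:41.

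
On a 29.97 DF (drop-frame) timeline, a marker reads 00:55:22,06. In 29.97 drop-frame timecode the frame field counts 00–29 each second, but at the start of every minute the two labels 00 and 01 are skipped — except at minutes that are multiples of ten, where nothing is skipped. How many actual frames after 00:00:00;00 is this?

As if non-drop at 30 labels/s: (0 × 3600 + 55 × 60 + 22) × 30 + 6 = 99666.
Minute boundaries passed: 55; those not divisible by 10: 55 − 5 = 50; dropped labels = 2 × 50 = 100.
Actual frame index = 99666 − 100 = 99566.

99566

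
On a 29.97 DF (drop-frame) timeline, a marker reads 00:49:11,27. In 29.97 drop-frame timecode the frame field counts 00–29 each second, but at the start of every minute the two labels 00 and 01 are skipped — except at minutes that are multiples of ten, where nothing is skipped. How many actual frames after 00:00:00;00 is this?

88467

Complete 10-minute blocks: 4, each 17982 frames → 71928.
Remaining 9 whole minutes in the current block: 1800 + 8 × 1798 = 16184 frames.
Within the current minute: 11 × 30 + 27 − 2 = 355 (labels ;00/;01 skipped at this minute). Total = 71928 + 16184 + 355 = 88467.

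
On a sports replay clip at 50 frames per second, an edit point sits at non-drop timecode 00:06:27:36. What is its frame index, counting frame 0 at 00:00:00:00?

Total seconds to the label: (0 × 3600 + 6 × 60 + 27) = 387.
Frame index = 387 × 50 + 36 = 19386.

frame 19386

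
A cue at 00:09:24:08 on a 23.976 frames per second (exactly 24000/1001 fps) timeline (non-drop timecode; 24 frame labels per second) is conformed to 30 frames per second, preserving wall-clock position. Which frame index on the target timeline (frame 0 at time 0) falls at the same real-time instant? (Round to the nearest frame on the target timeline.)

Source frame index: (0×3600 + 9×60 + 24) × 24 + 8 = 13544.
Real time: 13544 / (24000/1001) = 1694693/3000 s.
Target frame: (1694693/3000) × (30) = 1694693/100 ≈ 16946.930 → 16947.

frame 16947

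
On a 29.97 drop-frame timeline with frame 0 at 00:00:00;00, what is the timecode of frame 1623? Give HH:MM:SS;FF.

00:00:54;03

Ten DF minutes hold 17982 frames, so frame 1623 lies in block 0 (frames 0–17981) with 1623 frames into that block.
The block's first minute is 1800 frames and the rest 1798 each; 1623 frames reaches minute 0, so 0 × 18 + 0 × 2 = 0 labels have been skipped so far.
Adding those back, label number 1623 + 0 = 1623 at 30 labels/s is 54 s + 3 f = 0 h 0 min 54 s frame 3, i.e. 00:00:54;03.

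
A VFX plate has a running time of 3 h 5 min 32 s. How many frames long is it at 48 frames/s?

534336 frames

3 h 5 min 32 s = 11132 s.
Frames = 11132 × 48 = 534336.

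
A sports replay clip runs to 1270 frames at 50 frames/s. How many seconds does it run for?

25.4 seconds

Running time = 1270 / (50) = 25.4 s.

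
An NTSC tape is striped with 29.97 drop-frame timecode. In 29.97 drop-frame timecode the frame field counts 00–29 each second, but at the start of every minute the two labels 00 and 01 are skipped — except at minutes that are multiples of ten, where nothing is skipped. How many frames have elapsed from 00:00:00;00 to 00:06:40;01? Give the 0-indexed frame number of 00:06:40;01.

As if non-drop at 30 labels/s: (0 × 3600 + 6 × 60 + 40) × 30 + 1 = 12001.
Minute boundaries passed: 6; those not divisible by 10: 6 − 0 = 6; dropped labels = 2 × 6 = 12.
Actual frame index = 12001 − 12 = 11989.

11989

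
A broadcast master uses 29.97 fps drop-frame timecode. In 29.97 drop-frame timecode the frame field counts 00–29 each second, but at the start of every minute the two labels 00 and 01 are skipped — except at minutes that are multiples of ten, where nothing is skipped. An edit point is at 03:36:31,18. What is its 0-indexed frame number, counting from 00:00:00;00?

389358

Complete 10-minute blocks: 21, each 17982 frames → 377622.
Remaining 6 whole minutes in the current block: 1800 + 5 × 1798 = 10790 frames.
Within the current minute: 31 × 30 + 18 − 2 = 946 (labels ;00/;01 skipped at this minute). Total = 377622 + 10790 + 946 = 389358.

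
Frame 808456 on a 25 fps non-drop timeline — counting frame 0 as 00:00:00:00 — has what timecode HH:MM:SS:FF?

08:58:58:06

808456 ÷ 25 = 32338 full seconds, remainder 6 frames.
32338 s = 8 h 58 min 58 s.
Timecode: 08:58:58:06.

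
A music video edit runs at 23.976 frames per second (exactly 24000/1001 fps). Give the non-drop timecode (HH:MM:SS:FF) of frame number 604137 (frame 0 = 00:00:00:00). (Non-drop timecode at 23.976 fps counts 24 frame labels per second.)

604137 ÷ 24 = 25172 full seconds, remainder 9 frames.
25172 s = 6 h 59 min 32 s.
Timecode: 06:59:32:09.

06:59:32:09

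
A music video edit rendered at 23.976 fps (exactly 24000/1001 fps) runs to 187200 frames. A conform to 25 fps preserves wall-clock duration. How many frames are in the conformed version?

Target frames = source frames × (target rate / source rate) = 187200 × (25)/(24000/1001) = 187200 × 1001/960 = 195195.

195195 frames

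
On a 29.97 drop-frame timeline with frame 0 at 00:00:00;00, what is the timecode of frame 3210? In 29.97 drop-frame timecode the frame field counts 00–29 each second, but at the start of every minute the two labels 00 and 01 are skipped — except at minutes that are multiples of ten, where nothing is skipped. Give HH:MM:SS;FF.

00:01:47;02

Each 10-minute DF block holds 10 × 60 × 30 − 9 × 2 = 17982 frames. 3210 ÷ 17982 → 0 full blocks, remainder 3210.
Within the partial block the first minute is 1800 frames and each further minute 1798, so 1 further minute boundary passed. Total skipped labels = 18 × 0 + 2 × 1 = 2.
Non-drop label index = 3210 + 2 = 3212; at 30 labels/s that is 00:01:47:02, i.e. DF 00:01:47;02.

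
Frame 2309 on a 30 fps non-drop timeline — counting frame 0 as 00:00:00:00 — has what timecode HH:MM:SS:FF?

00:01:16:29

2309 ÷ 30 = 76 full seconds, remainder 29 frames.
76 s = 0 h 1 min 16 s.
Timecode: 00:01:16:29.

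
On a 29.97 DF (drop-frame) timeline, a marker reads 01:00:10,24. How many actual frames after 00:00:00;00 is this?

108216

As if non-drop at 30 labels/s: (1 × 3600 + 0 × 60 + 10) × 30 + 24 = 108324.
Minute boundaries passed: 60; those not divisible by 10: 60 − 6 = 54; dropped labels = 2 × 54 = 108.
Actual frame index = 108324 − 108 = 108216.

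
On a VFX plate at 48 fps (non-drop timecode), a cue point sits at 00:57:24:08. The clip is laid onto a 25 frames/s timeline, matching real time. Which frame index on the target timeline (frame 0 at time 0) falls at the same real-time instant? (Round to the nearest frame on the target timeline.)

frame 86104

Source frame index: (0×3600 + 57×60 + 24) × 48 + 8 = 165320.
Real time: 165320 / (48) = 20665/6 s.
Target frame: (20665/6) × (25) = 516625/6 ≈ 86104.167 → 86104.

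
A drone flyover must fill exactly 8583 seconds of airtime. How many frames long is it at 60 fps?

514980 frames

Frames = 8583 × 60 = 514980.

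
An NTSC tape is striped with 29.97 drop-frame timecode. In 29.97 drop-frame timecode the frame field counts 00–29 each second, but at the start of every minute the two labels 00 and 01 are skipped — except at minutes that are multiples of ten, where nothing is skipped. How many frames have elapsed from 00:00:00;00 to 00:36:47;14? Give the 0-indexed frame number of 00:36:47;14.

Complete 10-minute blocks: 3, each 17982 frames → 53946.
Remaining 6 whole minutes in the current block: 1800 + 5 × 1798 = 10790 frames.
Within the current minute: 47 × 30 + 14 − 2 = 1422 (labels ;00/;01 skipped at this minute). Total = 53946 + 10790 + 1422 = 66158.

66158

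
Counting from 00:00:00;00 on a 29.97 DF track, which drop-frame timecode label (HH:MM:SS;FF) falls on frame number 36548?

00:20:19;14

Each 10-minute DF block holds 10 × 60 × 30 − 9 × 2 = 17982 frames. 36548 ÷ 17982 → 2 full blocks, remainder 584.
Within the partial block the first minute is 1800 frames and each further minute 1798, so 0 further minute boundaries passed. Total skipped labels = 18 × 2 + 2 × 0 = 36.
Non-drop label index = 36548 + 36 = 36584; at 30 labels/s that is 00:20:19:14, i.e. DF 00:20:19;14.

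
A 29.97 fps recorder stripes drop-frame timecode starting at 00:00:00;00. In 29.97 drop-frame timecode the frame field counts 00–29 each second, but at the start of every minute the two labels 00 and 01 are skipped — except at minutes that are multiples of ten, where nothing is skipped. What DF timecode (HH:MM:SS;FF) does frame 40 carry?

00:00:01;10

Each 10-minute DF block holds 10 × 60 × 30 − 9 × 2 = 17982 frames. 40 ÷ 17982 → 0 full blocks, remainder 40.
Within the partial block the first minute is 1800 frames and each further minute 1798, so 0 further minute boundaries passed. Total skipped labels = 18 × 0 + 2 × 0 = 0.
Non-drop label index = 40 + 0 = 40; at 30 labels/s that is 00:00:01:10, i.e. DF 00:00:01;10.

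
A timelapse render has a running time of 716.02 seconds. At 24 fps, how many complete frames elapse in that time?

Frames = 716.02 × 24 = 429612/25 ≈ 17184.4800.
Complete frames: 17184.

17184 frames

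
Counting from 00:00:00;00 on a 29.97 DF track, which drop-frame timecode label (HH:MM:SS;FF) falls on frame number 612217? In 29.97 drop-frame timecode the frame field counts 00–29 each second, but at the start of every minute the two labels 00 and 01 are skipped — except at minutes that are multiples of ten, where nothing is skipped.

Each 10-minute DF block holds 10 × 60 × 30 − 9 × 2 = 17982 frames. 612217 ÷ 17982 → 34 full blocks, remainder 829.
Within the partial block the first minute is 1800 frames and each further minute 1798, so 0 further minute boundaries passed. Total skipped labels = 18 × 34 + 2 × 0 = 612.
Non-drop label index = 612217 + 612 = 612829; at 30 labels/s that is 05:40:27:19, i.e. DF 05:40:27;19.

05:40:27;19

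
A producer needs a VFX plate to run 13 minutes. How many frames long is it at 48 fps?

37440 frames

13 min = 780 s.
Frames = 780 × 48 = 37440.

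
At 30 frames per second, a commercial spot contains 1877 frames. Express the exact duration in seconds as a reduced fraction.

1877/30 seconds

Running time = 1877 ÷ (30) = 1877 × 1/30 = 1877/30 s.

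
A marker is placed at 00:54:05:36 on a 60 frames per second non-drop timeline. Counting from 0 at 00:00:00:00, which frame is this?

Total seconds to the label: (0 × 3600 + 54 × 60 + 5) = 3245.
Frame index = 3245 × 60 + 36 = 194736.

frame 194736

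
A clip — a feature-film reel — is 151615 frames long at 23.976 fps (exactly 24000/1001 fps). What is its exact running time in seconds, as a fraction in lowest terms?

30353323/4800 seconds

Running time = 151615 ÷ (24000/1001) = 151615 × 1001/24000 = 30353323/4800 s.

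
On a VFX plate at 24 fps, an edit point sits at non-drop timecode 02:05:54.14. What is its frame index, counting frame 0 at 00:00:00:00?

181310

Total seconds to the label: (2 × 3600 + 5 × 60 + 54) = 7554.
Frame index = 7554 × 24 + 14 = 181310.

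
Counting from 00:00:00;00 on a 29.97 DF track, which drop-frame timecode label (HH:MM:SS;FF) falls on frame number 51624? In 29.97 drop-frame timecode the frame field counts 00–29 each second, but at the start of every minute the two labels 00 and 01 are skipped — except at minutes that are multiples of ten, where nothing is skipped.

00:28:42;16

Each 10-minute DF block holds 10 × 60 × 30 − 9 × 2 = 17982 frames. 51624 ÷ 17982 → 2 full blocks, remainder 15660.
Within the partial block the first minute is 1800 frames and each further minute 1798, so 8 further minute boundaries passed. Total skipped labels = 18 × 2 + 2 × 8 = 52.
Non-drop label index = 51624 + 52 = 51676; at 30 labels/s that is 00:28:42:16, i.e. DF 00:28:42;16.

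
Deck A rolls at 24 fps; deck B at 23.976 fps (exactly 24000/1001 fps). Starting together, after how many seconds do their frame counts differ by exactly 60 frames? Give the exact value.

The gap grows by |24000/1001 − 24| = 24/1001 frames per second.
Time for a 60-frame gap: 60 ÷ (24/1001) = 2502.5 s.

2502.5 seconds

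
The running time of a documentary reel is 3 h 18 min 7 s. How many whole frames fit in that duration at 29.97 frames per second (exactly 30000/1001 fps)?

356253 frames

3 h 18 min 7 s = 11887 s.
Frames = 11887 × 30000/1001 = 356610000/1001 ≈ 356253.7463.
Complete frames: 356253.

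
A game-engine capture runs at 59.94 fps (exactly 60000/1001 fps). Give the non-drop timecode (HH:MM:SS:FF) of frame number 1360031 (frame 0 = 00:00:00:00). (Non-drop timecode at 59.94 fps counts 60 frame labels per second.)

1360031 ÷ 60 = 22667 full seconds, remainder 11 frames.
22667 s = 6 h 17 min 47 s.
Timecode: 06:17:47:11.

06:17:47:11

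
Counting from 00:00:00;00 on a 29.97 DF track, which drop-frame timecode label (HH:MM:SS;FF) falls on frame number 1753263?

Each 10-minute DF block holds 10 × 60 × 30 − 9 × 2 = 17982 frames. 1753263 ÷ 17982 → 97 full blocks, remainder 9009.
Within the partial block the first minute is 1800 frames and each further minute 1798, so 5 further minute boundaries passed. Total skipped labels = 18 × 97 + 2 × 5 = 1756.
Non-drop label index = 1753263 + 1756 = 1755019; at 30 labels/s that is 16:15:00:19, i.e. DF 16:15:00;19.

16:15:00;19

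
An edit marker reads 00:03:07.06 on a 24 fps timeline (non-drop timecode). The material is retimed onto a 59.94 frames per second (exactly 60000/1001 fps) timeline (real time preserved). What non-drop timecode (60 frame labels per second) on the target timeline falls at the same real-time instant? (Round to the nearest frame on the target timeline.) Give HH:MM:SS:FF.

Source frame index: (0×3600 + 3×60 + 7) × 24 + 6 = 4494.
Real time: 4494 / (24) = 749/4 s.
Target frame: (749/4) × (60000/1001) = 1605000/143 ≈ 11223.776 → 11224.
At 60 labels/s: frame 11224 → 00:03:07:04.

00:03:07:04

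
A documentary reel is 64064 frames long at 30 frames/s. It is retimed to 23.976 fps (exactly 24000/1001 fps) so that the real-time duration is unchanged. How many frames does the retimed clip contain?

Target frames = source frames × (target rate / source rate) = 64064 × (24000/1001)/(30) = 64064 × 800/1001 = 51200.

51200 frames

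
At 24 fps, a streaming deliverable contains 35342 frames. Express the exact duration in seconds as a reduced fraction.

Running time = 35342 ÷ (24) = 35342 × 1/24 = 17671/12 s.

17671/12 seconds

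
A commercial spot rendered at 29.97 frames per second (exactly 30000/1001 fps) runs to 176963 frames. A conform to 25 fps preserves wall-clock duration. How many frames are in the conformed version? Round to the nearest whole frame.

Frames at target rate = 176963 × (25) / (30000/1001) = 177139963/1200 ≈ 147616.636.
Nearest whole frame: 147617.

147617 frames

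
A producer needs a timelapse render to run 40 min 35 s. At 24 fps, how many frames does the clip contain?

40 min 35 s = 2435 s.
Frames = 2435 × 24 = 58440.

58440 frames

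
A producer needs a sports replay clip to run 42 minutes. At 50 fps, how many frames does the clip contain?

126000 frames

42 min = 2520 s.
Frames = 2520 × 50 = 126000.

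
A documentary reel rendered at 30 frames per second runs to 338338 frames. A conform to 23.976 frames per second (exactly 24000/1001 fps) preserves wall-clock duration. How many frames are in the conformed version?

270400 frames

Target frames = source frames × (target rate / source rate) = 338338 × (24000/1001)/(30) = 338338 × 800/1001 = 270400.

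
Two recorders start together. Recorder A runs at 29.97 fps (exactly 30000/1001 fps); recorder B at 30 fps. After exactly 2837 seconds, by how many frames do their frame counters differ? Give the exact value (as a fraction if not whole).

85110/1001 frames

A emits 30000/1001 × 2837 = 85110000/1001 frames; B emits 30 × 2837 = 85110.
Difference = 85110/1001 frames (≈ 85.0250); B is ahead of A.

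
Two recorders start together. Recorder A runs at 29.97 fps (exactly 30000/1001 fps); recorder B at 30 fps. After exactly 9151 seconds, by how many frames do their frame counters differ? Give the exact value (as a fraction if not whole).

274530/1001 frames

A emits 30000/1001 × 9151 = 274530000/1001 frames; B emits 30 × 9151 = 274530.
Difference = 274530/1001 frames (≈ 274.2557); B is ahead of A.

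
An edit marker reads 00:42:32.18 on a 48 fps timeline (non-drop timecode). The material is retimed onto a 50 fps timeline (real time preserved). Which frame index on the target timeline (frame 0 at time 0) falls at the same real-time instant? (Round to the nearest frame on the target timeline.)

Source frame index: (0×3600 + 42×60 + 32) × 48 + 18 = 122514.
Real time: 122514 / (48) = 20419/8 s.
Target frame: (20419/8) × (50) = 510475/4 ≈ 127618.750 → 127619.

frame 127619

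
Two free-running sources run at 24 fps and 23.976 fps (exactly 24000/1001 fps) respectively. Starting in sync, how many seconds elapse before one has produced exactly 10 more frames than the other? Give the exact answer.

The gap grows by |24000/1001 − 24| = 24/1001 frames per second.
Time for a 10-frame gap: 10 ÷ (24/1001) = 5005/12 s.

5005/12 seconds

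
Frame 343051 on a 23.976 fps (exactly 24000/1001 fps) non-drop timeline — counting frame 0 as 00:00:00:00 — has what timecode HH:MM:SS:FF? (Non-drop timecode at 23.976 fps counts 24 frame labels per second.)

343051 ÷ 24 = 14293 full seconds, remainder 19 frames.
14293 s = 3 h 58 min 13 s.
Timecode: 03:58:13:19.

03:58:13:19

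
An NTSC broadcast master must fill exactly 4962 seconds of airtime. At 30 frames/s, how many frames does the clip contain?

148860 frames

Frames = 4962 × 30 = 148860.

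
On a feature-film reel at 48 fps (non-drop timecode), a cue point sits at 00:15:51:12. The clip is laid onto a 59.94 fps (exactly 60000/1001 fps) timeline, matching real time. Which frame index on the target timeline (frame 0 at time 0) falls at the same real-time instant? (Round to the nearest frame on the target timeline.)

Source frame index: (0×3600 + 15×60 + 51) × 48 + 12 = 45660.
Real time: 45660 / (48) = 3805/4 s.
Target frame: (3805/4) × (60000/1001) = 57075000/1001 ≈ 57017.982 → 57018.

frame 57018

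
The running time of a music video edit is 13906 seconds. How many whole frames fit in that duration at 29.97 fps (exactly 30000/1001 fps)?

Frames = 13906 × 30000/1001 = 417180000/1001 ≈ 416763.2368.
Complete frames: 416763.

416763 frames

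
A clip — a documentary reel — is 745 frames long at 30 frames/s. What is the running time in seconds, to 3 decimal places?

24.833 seconds

Running time = 745 × 1/30 = 149/6 s ≈ 24.833 s.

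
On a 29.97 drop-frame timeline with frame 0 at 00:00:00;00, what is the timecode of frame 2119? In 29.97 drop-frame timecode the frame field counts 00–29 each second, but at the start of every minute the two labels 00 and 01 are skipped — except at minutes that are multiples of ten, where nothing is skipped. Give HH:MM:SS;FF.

00:01:10;21

Each 10-minute DF block holds 10 × 60 × 30 − 9 × 2 = 17982 frames. 2119 ÷ 17982 → 0 full blocks, remainder 2119.
Within the partial block the first minute is 1800 frames and each further minute 1798, so 1 further minute boundary passed. Total skipped labels = 18 × 0 + 2 × 1 = 2.
Non-drop label index = 2119 + 2 = 2121; at 30 labels/s that is 00:01:10:21, i.e. DF 00:01:10;21.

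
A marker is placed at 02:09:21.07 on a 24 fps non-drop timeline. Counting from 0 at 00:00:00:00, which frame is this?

Total seconds to the label: (2 × 3600 + 9 × 60 + 21) = 7761.
Frame index = 7761 × 24 + 7 = 186271.

frame 186271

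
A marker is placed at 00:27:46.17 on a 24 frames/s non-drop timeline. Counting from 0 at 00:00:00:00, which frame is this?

Total seconds to the label: (0 × 3600 + 27 × 60 + 46) = 1666.
Frame index = 1666 × 24 + 17 = 40001.

frame 40001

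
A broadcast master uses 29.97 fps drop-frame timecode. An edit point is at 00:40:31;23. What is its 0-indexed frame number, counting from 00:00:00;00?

Complete 10-minute blocks: 4, each 17982 frames → 71928.
Remaining 0 whole minutes in the current block: 0 frames.
Within the current minute: 31 × 30 + 23 = 953. Total = 71928 + 0 + 953 = 72881.

72881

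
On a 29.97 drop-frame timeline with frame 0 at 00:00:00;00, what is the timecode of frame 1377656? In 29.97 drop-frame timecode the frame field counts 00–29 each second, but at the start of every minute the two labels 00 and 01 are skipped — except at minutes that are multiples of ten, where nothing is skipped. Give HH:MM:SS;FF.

Each 10-minute DF block holds 10 × 60 × 30 − 9 × 2 = 17982 frames. 1377656 ÷ 17982 → 76 full blocks, remainder 11024.
Within the partial block the first minute is 1800 frames and each further minute 1798, so 6 further minute boundaries passed. Total skipped labels = 18 × 76 + 2 × 6 = 1380.
Non-drop label index = 1377656 + 1380 = 1379036; at 30 labels/s that is 12:46:07:26, i.e. DF 12:46:07;26.

12:46:07;26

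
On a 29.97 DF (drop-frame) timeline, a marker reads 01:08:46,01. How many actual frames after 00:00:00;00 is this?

As if non-drop at 30 labels/s: (1 × 3600 + 8 × 60 + 46) × 30 + 1 = 123781.
Minute boundaries passed: 68; those not divisible by 10: 68 − 6 = 62; dropped labels = 2 × 62 = 124.
Actual frame index = 123781 − 124 = 123657.

123657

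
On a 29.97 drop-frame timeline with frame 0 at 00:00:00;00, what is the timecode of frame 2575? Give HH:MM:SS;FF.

00:01:25;27

Each 10-minute DF block holds 10 × 60 × 30 − 9 × 2 = 17982 frames. 2575 ÷ 17982 → 0 full blocks, remainder 2575.
Within the partial block the first minute is 1800 frames and each further minute 1798, so 1 further minute boundary passed. Total skipped labels = 18 × 0 + 2 × 1 = 2.
Non-drop label index = 2575 + 2 = 2577; at 30 labels/s that is 00:01:25:27, i.e. DF 00:01:25;27.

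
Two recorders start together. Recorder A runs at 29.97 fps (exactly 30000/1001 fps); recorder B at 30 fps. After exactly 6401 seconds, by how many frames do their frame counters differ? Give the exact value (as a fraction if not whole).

A emits 30000/1001 × 6401 = 192030000/1001 frames; B emits 30 × 6401 = 192030.
Difference = 192030/1001 frames (≈ 191.8382); B is ahead of A.

192030/1001 frames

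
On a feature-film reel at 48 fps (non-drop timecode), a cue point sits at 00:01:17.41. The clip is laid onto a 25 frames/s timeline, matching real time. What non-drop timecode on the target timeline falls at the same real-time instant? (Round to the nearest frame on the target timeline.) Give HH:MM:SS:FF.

00:01:17:21

Source frame index: (0×3600 + 1×60 + 17) × 48 + 41 = 3737.
Real time: 3737 / (48) = 3737/48 s.
Target frame: (3737/48) × (25) = 93425/48 ≈ 1946.354 → 1946.
At 25 labels/s: frame 1946 → 00:01:17:21.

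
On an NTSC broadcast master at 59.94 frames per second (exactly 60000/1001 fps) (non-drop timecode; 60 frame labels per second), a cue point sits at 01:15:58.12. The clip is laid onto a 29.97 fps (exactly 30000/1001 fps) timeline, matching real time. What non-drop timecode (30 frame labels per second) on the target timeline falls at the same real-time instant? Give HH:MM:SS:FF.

Source frame index: (1×3600 + 15×60 + 58) × 60 + 12 = 273492.
Real time: 273492 / (60000/1001) = 22813791/5000 s.
Target frame: (22813791/5000) × (30000/1001) = 136746.
At 30 labels/s: frame 136746 → 01:15:58:06.

01:15:58:06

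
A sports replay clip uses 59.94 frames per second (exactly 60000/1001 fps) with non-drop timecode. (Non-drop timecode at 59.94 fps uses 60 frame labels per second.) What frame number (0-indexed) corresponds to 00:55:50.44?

201044

Total seconds to the label: (0 × 3600 + 55 × 60 + 50) = 3350.
Frame index = 3350 × 60 + 44 = 201044.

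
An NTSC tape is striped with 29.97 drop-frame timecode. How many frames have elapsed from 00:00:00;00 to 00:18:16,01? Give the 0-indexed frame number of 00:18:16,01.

32847

Complete 10-minute blocks: 1, each 17982 frames → 17982.
Remaining 8 whole minutes in the current block: 1800 + 7 × 1798 = 14386 frames.
Within the current minute: 16 × 30 + 1 − 2 = 479 (labels ;00/;01 skipped at this minute). Total = 17982 + 14386 + 479 = 32847.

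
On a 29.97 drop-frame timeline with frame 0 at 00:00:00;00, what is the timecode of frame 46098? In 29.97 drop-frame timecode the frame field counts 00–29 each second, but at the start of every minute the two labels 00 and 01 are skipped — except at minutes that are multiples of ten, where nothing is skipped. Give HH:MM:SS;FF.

Each 10-minute DF block holds 10 × 60 × 30 − 9 × 2 = 17982 frames. 46098 ÷ 17982 → 2 full blocks, remainder 10134.
Within the partial block the first minute is 1800 frames and each further minute 1798, so 5 further minute boundaries passed. Total skipped labels = 18 × 2 + 2 × 5 = 46.
Non-drop label index = 46098 + 46 = 46144; at 30 labels/s that is 00:25:38:04, i.e. DF 00:25:38;04.

00:25:38;04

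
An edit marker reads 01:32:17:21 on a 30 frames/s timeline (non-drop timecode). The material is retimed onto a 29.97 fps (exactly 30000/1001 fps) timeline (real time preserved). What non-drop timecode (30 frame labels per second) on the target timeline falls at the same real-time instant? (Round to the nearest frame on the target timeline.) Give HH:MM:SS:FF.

01:32:12:05

Source frame index: (1×3600 + 32×60 + 17) × 30 + 21 = 166131.
Real time: 166131 / (30) = 55377/10 s.
Target frame: (55377/10) × (30000/1001) = 23733000/143 ≈ 165965.035 → 165965.
At 30 labels/s: frame 165965 → 01:32:12:05.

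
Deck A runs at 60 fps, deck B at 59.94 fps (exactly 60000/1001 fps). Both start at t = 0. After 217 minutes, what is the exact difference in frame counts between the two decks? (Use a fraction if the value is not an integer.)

111600/143 frames

217 min = 13020 s.
A emits 60 × 13020 = 781200 frames; B emits 60000/1001 × 13020 = 111600000/143.
Difference = 111600/143 frames (≈ 780.4196); B is behind A.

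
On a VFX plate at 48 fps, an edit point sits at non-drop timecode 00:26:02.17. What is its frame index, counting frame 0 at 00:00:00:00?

Total seconds to the label: (0 × 3600 + 26 × 60 + 2) = 1562.
Frame index = 1562 × 48 + 17 = 74993.

frame 74993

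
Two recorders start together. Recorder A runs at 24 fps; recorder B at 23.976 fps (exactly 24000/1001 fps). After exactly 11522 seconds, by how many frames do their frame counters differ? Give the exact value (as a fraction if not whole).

39504/143 frames

A emits 24 × 11522 = 276528 frames; B emits 24000/1001 × 11522 = 39504000/143.
Difference = 39504/143 frames (≈ 276.2517); B is behind A.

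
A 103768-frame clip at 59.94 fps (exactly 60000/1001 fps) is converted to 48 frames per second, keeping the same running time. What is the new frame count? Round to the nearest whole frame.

83097 frames

Frames at target rate = 103768 × (48) / (60000/1001) = 51935884/625 ≈ 83097.414.
Nearest whole frame: 83097.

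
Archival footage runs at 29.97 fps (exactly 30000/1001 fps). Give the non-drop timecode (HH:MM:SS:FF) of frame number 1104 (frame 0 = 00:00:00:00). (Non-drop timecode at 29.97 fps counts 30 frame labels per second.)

00:00:36:24

1104 ÷ 30 = 36 full seconds, remainder 24 frames.
36 s = 0 h 0 min 36 s.
Timecode: 00:00:36:24.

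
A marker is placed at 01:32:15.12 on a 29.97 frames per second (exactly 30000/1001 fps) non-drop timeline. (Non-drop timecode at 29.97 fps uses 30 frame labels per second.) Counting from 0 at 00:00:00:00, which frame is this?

Total seconds to the label: (1 × 3600 + 32 × 60 + 15) = 5535.
Frame index = 5535 × 30 + 12 = 166062.

166062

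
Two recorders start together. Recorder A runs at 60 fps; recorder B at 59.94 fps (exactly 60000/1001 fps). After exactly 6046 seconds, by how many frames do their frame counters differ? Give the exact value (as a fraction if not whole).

362760/1001 frames

A emits 60 × 6046 = 362760 frames; B emits 60000/1001 × 6046 = 362760000/1001.
Difference = 362760/1001 frames (≈ 362.3976); B is behind A.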